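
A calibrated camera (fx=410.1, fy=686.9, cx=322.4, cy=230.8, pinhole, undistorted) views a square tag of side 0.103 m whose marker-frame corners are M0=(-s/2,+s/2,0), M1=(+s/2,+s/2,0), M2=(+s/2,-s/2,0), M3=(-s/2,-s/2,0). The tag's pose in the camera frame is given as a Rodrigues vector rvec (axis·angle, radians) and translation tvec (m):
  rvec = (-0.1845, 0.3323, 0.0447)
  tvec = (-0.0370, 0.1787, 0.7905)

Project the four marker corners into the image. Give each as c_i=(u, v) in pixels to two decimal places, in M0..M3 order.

c0=(276.46, 427.44) c1=(326.60, 437.37) c2=(330.50, 343.87) c3=(281.29, 338.03)

Intrinsics K: fx=410.1, fy=686.9, cx=322.4, cy=230.8
Marker side s = 0.103 m; corners in marker frame (Z=0):
  M0 = (-0.0515, +0.0515, 0)
  M1 = (+0.0515, +0.0515, 0)
  M2 = (+0.0515, -0.0515, 0)
  M3 = (-0.0515, -0.0515, 0)
rvec = (-0.1845, 0.3323, 0.0447), |rvec| = θ = 0.38270 rad = 21.927°
Rodrigues: sinθ=0.37343, 1−cosθ=0.07234; R = I + sinθ·[k]× + (1−cosθ)·[k]×²:
    [+0.94447 -0.07390 +0.32017]
    [+0.01333 +0.98220 +0.18737]
    [-0.32832 -0.17269 +0.92865]
t = (-0.0370, 0.1787, 0.7905) m
M0: Pc = R·M0+t = (-0.08945, +0.22860, +0.79851); u = 410.1·(-0.08945)/0.79851 + 322.4 = 276.4624, v = 686.9·(+0.22860)/0.79851 + 230.8 = 427.4438
M1: Pc = R·M1+t = (+0.00783, +0.22997, +0.76470); u = 410.1·(+0.00783)/0.76470 + 322.4 = 326.6016, v = 686.9·(+0.22997)/0.76470 + 230.8 = 437.3736
M2: Pc = R·M2+t = (+0.01545, +0.12880, +0.78249); u = 410.1·(+0.01545)/0.78249 + 322.4 = 330.4953, v = 686.9·(+0.12880)/0.78249 + 230.8 = 343.8693
M3: Pc = R·M3+t = (-0.08183, +0.12743, +0.81630); u = 410.1·(-0.08183)/0.81630 + 322.4 = 281.2874, v = 686.9·(+0.12743)/0.81630 + 230.8 = 338.0295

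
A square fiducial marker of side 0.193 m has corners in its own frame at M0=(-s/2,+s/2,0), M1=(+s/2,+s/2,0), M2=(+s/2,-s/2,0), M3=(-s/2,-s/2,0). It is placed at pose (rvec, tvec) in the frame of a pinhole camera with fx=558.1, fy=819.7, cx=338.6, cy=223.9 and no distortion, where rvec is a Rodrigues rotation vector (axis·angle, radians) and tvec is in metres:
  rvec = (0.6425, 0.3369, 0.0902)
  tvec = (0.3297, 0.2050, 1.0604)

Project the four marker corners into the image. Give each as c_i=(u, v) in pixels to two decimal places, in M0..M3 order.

c0=(455.95, 412.92) c1=(554.71, 449.23) c2=(578.09, 346.48) c3=(466.97, 311.48)

Intrinsics K: fx=558.1, fy=819.7, cx=338.6, cy=223.9
Marker side s = 0.193 m; corners in marker frame (Z=0):
  M0 = (-0.0965, +0.0965, 0)
  M1 = (+0.0965, +0.0965, 0)
  M2 = (+0.0965, -0.0965, 0)
  M3 = (-0.0965, -0.0965, 0)
rvec = (0.6425, 0.3369, 0.0902), |rvec| = θ = 0.73106 rad = 41.886°
Rodrigues: sinθ=0.66766, 1−cosθ=0.25553; R = I + sinθ·[k]× + (1−cosθ)·[k]×²:
    [+0.94184 +0.02112 +0.33539]
    [+0.18587 +0.79874 -0.57225]
    [-0.27997 +0.60131 +0.74836]
t = (0.3297, 0.2050, 1.0604) m
M0: Pc = R·M0+t = (+0.24085, +0.26414, +1.14544); u = 558.1·(+0.24085)/1.14544 + 338.6 = 455.9505, v = 819.7·(+0.26414)/1.14544 + 223.9 = 412.9244
M1: Pc = R·M1+t = (+0.42263, +0.30001, +1.09141); u = 558.1·(+0.42263)/1.09141 + 338.6 = 554.7127, v = 819.7·(+0.30001)/1.09141 + 223.9 = 449.2253
M2: Pc = R·M2+t = (+0.41855, +0.14586, +0.97536); u = 558.1·(+0.41855)/0.97536 + 338.6 = 578.0948, v = 819.7·(+0.14586)/0.97536 + 223.9 = 346.4810
M3: Pc = R·M3+t = (+0.23677, +0.10999, +1.02939); u = 558.1·(+0.23677)/1.02939 + 338.6 = 466.9709, v = 819.7·(+0.10999)/1.02939 + 223.9 = 311.4808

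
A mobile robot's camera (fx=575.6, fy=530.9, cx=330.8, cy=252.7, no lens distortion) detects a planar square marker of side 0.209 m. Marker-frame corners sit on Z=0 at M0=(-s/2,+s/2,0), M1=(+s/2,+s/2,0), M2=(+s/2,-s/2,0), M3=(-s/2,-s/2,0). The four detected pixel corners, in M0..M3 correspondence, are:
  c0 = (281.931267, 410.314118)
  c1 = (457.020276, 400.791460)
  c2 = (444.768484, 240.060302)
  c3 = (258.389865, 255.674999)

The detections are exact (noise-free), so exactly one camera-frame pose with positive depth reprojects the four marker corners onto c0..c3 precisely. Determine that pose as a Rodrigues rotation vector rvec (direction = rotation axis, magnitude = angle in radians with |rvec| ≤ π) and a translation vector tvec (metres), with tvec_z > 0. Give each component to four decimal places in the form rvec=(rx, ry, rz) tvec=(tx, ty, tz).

rvec=(0.2160, 0.0962, -0.1008) tvec=(0.0329, 0.0959, 0.6635)

Intrinsics K: fx=575.6, fy=530.9, cx=330.8, cy=252.7
Marker side s = 0.209 m; corners in marker frame (Z=0):
  M0 = (-0.1045, +0.1045, 0)
  M1 = (+0.1045, +0.1045, 0)
  M2 = (+0.1045, -0.1045, 0)
  M3 = (-0.1045, -0.1045, 0)
Detected image corners:
  c0 = (281.931267, 410.314118) px
  c1 = (457.020276, 400.791460) px
  c2 = (444.768484, 240.060302) px
  c3 = (258.389865, 255.674999) px
Planar DLT: solve 8×8 A·h = b for H (H[2,2]=1):
  H  [+806.26583 +199.53790 +359.31299]
  H  [-111.85604 +857.04611 +329.40796]
  H  [-0.15977 +0.31470 +1.00000]
B = K⁻¹H; ‖b₁‖=1.507113, ‖b₂‖=1.507113; λ = 2/(‖b₁‖+‖b₂‖) = 0.663520, sign → tz>0 ⇒ λ=+0.663520
r₁ = λ·B[:,0] = (+0.99034,-0.08934,-0.10601); r₂ = λ·B[:,1] = (+0.11001,+0.97175,+0.20881)
r₃ = r₁×r₂ = (+0.08436,-0.21845,+0.97219); SVD([r₁ r₂ r₃]) → R = UVᵀ:
  R  [+0.99034 +0.11001 +0.08436]
  R  [-0.08934 +0.97175 -0.21845]
  R  [-0.10601 +0.20881 +0.97219]
t = (+0.03287, +0.09587, +0.66352) m
tr R = 2.934286; θ = arccos((tr R − 1)/2) = 0.257054 rad = 14.728°
axis k = ((R−Rᵀ)₃₂, (R−Rᵀ)₁₃, (R−Rᵀ)₂₁) / (2 sinθ) = (+0.840301, +0.374402, -0.392067)
rvec = θ·k = (+0.216003, +0.096241, -0.100782)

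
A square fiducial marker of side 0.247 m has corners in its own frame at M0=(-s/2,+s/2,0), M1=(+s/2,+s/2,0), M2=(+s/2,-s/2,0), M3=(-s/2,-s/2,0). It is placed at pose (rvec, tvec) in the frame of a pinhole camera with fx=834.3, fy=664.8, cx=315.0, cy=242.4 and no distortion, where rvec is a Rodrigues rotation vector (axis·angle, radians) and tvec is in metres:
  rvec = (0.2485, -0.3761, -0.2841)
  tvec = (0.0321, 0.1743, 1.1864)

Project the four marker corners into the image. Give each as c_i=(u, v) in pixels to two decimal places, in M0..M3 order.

c0=(279.58, 427.03) c1=(427.39, 374.15) c2=(395.15, 253.74) c3=(235.51, 301.34)

Intrinsics K: fx=834.3, fy=664.8, cx=315.0, cy=242.4
Marker side s = 0.247 m; corners in marker frame (Z=0):
  M0 = (-0.1235, +0.1235, 0)
  M1 = (+0.1235, +0.1235, 0)
  M2 = (+0.1235, -0.1235, 0)
  M3 = (-0.1235, -0.1235, 0)
rvec = (0.2485, -0.3761, -0.2841), |rvec| = θ = 0.53284 rad = 30.529°
Rodrigues: sinθ=0.50798, 1−cosθ=0.13863; R = I + sinθ·[k]× + (1−cosθ)·[k]×²:
    [+0.89152 +0.22521 -0.39303]
    [-0.31648 +0.93044 -0.18473]
    [+0.32408 +0.28908 +0.90078]
t = (0.0321, 0.1743, 1.1864) m
M0: Pc = R·M0+t = (-0.05019, +0.32829, +1.18208); u = 834.3·(-0.05019)/1.18208 + 315.0 = 279.5768, v = 664.8·(+0.32829)/1.18208 + 242.4 = 427.0327
M1: Pc = R·M1+t = (+0.17002, +0.25012, +1.26213); u = 834.3·(+0.17002)/1.26213 + 315.0 = 427.3856, v = 664.8·(+0.25012)/1.26213 + 242.4 = 374.1477
M2: Pc = R·M2+t = (+0.11439, +0.02031, +1.19072); u = 834.3·(+0.11439)/1.19072 + 315.0 = 395.1488, v = 664.8·(+0.02031)/1.19072 + 242.4 = 253.7369
M3: Pc = R·M3+t = (-0.10582, +0.09848, +1.11067); u = 834.3·(-0.10582)/1.11067 + 315.0 = 235.5144, v = 664.8·(+0.09848)/1.11067 + 242.4 = 301.3436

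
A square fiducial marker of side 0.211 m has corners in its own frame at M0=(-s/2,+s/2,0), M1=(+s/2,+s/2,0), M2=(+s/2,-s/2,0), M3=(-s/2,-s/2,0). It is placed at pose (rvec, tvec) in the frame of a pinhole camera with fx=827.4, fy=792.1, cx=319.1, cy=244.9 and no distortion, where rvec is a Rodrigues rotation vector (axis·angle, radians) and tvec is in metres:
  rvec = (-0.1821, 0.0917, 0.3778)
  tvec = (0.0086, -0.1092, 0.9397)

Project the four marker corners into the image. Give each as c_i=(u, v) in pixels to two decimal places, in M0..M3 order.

Intrinsics K: fx=827.4, fy=792.1, cx=319.1, cy=244.9
Marker side s = 0.211 m; corners in marker frame (Z=0):
  M0 = (-0.1055, +0.1055, 0)
  M1 = (+0.1055, +0.1055, 0)
  M2 = (+0.1055, -0.1055, 0)
  M3 = (-0.1055, -0.1055, 0)
rvec = (-0.1821, 0.0917, 0.3778), |rvec| = θ = 0.42930 rad = 24.597°
Rodrigues: sinθ=0.41624, 1−cosθ=0.09074; R = I + sinθ·[k]× + (1−cosθ)·[k]×²:
    [+0.92558 -0.37452 +0.05504]
    [+0.35808 +0.91340 +0.19362]
    [-0.12278 -0.15950 +0.97953]
t = (0.0086, -0.1092, 0.9397) m
M0: Pc = R·M0+t = (-0.12856, -0.05061, +0.93583); u = 827.4·(-0.12856)/0.93583 + 319.1 = 205.4341, v = 792.1·(-0.05061)/0.93583 + 244.9 = 202.0593
M1: Pc = R·M1+t = (+0.06674, +0.02494, +0.90992); u = 827.4·(+0.06674)/0.90992 + 319.1 = 379.7845, v = 792.1·(+0.02494)/0.90992 + 244.9 = 266.6113
M2: Pc = R·M2+t = (+0.14576, -0.16779, +0.94357); u = 827.4·(+0.14576)/0.94357 + 319.1 = 446.9149, v = 792.1·(-0.16779)/0.94357 + 244.9 = 104.0491
M3: Pc = R·M3+t = (-0.04954, -0.24334, +0.96948); u = 827.4·(-0.04954)/0.96948 + 319.1 = 276.8230, v = 792.1·(-0.24334)/0.96948 + 244.9 = 46.0821

c0=(205.43, 202.06) c1=(379.78, 266.61) c2=(446.91, 104.05) c3=(276.82, 46.08)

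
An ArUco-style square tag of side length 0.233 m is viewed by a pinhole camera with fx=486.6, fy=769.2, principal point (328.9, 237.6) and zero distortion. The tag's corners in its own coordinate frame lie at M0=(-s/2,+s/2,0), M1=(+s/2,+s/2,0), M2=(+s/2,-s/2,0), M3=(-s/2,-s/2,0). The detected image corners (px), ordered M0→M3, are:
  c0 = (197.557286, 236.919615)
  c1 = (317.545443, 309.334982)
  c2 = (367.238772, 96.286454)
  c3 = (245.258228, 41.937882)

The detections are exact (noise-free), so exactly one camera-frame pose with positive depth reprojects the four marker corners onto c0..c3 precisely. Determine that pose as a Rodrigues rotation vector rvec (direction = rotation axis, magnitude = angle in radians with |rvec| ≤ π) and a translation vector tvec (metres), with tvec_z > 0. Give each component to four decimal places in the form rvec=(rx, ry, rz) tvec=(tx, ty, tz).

Intrinsics K: fx=486.6, fy=769.2, cx=328.9, cy=237.6
Marker side s = 0.233 m; corners in marker frame (Z=0):
  M0 = (-0.1165, +0.1165, 0)
  M1 = (+0.1165, +0.1165, 0)
  M2 = (+0.1165, -0.1165, 0)
  M3 = (-0.1165, -0.1165, 0)
Detected image corners:
  c0 = (197.557286, 236.919615) px
  c1 = (317.545443, 309.334982) px
  c2 = (367.238772, 96.286454) px
  c3 = (245.258228, 41.937882) px
Planar DLT: solve 8×8 A·h = b for H (H[2,2]=1):
  H  [+418.54782 -229.44479 +279.58913]
  H  [+210.54689 +861.46926 +168.93107]
  H  [-0.35734 -0.07315 +1.00000]
B = K⁻¹H; ‖b₁‖=1.220216, ‖b₂‖=1.220216; λ = 2/(‖b₁‖+‖b₂‖) = 0.819527, sign → tz>0 ⇒ λ=+0.819527
r₁ = λ·B[:,0] = (+0.90286,+0.31478,-0.29285); r₂ = λ·B[:,1] = (-0.34591,+0.93635,-0.05995)
r₃ = r₁×r₂ = (+0.25534,+0.15543,+0.95428); SVD([r₁ r₂ r₃]) → R = UVᵀ:
  R  [+0.90286 -0.34591 +0.25534]
  R  [+0.31478 +0.93635 +0.15543]
  R  [-0.29285 -0.05995 +0.95428]
t = (-0.08305, -0.07316, +0.81953) m
tr R = 2.793485; θ = arccos((tr R − 1)/2) = 0.458443 rad = 26.267°
axis k = ((R−Rᵀ)₃₂, (R−Rᵀ)₁₃, (R−Rᵀ)₂₁) / (2 sinθ) = (-0.243337, +0.619352, +0.746452)
rvec = θ·k = (-0.111556, +0.283938, +0.342206)

rvec=(-0.1116, 0.2839, 0.3422) tvec=(-0.0830, -0.0732, 0.8195)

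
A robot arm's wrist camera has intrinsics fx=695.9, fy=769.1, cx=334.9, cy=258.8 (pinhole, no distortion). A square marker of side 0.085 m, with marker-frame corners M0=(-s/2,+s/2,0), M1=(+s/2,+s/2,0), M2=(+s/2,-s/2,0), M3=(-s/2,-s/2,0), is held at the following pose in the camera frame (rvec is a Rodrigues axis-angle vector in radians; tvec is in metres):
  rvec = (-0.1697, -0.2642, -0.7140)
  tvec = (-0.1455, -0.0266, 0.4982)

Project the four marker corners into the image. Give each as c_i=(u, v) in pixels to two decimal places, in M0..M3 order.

Intrinsics K: fx=695.9, fy=769.1, cx=334.9, cy=258.8
Marker side s = 0.085 m; corners in marker frame (Z=0):
  M0 = (-0.0425, +0.0425, 0)
  M1 = (+0.0425, +0.0425, 0)
  M2 = (+0.0425, -0.0425, 0)
  M3 = (-0.0425, -0.0425, 0)
rvec = (-0.1697, -0.2642, -0.7140), |rvec| = θ = 0.78000 rad = 44.691°
Rodrigues: sinθ=0.70328, 1−cosθ=0.28908; R = I + sinθ·[k]× + (1−cosθ)·[k]×²:
    [+0.72460 +0.66508 -0.18064]
    [-0.62247 +0.74408 +0.24264]
    [+0.29579 -0.06338 +0.95315]
t = (-0.1455, -0.0266, 0.4982) m
M0: Pc = R·M0+t = (-0.14803, +0.03148, +0.48294); u = 695.9·(-0.14803)/0.48294 + 334.9 = 121.5922, v = 769.1·(+0.03148)/0.48294 + 258.8 = 308.9310
M1: Pc = R·M1+t = (-0.08644, -0.02143, +0.50808); u = 695.9·(-0.08644)/0.50808 + 334.9 = 216.5071, v = 769.1·(-0.02143)/0.50808 + 258.8 = 226.3583
M2: Pc = R·M2+t = (-0.14297, -0.08468, +0.51346); u = 695.9·(-0.14297)/0.51346 + 334.9 = 141.1320, v = 769.1·(-0.08468)/0.51346 + 258.8 = 131.9633
M3: Pc = R·M3+t = (-0.20456, -0.03177, +0.48832); u = 695.9·(-0.20456)/0.48832 + 334.9 = 43.3834, v = 769.1·(-0.03177)/0.48832 + 258.8 = 208.7650

c0=(121.59, 308.93) c1=(216.51, 226.36) c2=(141.13, 131.96) c3=(43.38, 208.76)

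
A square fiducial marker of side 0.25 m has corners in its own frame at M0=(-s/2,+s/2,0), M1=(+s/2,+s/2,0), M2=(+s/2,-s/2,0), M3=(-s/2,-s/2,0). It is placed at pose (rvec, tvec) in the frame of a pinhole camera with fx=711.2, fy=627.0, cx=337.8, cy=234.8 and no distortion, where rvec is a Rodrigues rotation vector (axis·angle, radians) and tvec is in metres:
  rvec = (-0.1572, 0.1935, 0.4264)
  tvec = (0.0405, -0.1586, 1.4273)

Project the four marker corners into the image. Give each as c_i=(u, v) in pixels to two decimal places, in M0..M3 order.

c0=(276.55, 193.22) c1=(388.62, 236.18) c2=(440.97, 136.50) c3=(329.06, 98.06)

Intrinsics K: fx=711.2, fy=627.0, cx=337.8, cy=234.8
Marker side s = 0.25 m; corners in marker frame (Z=0):
  M0 = (-0.1250, +0.1250, 0)
  M1 = (+0.1250, +0.1250, 0)
  M2 = (+0.1250, -0.1250, 0)
  M3 = (-0.1250, -0.1250, 0)
rvec = (-0.1572, 0.1935, 0.4264), |rvec| = θ = 0.49393 rad = 28.300°
Rodrigues: sinθ=0.47409, 1−cosθ=0.11953; R = I + sinθ·[k]× + (1−cosθ)·[k]×²:
    [+0.89258 -0.42417 +0.15289]
    [+0.39437 +0.89882 +0.19131]
    [-0.21857 -0.11046 +0.96955]
t = (0.0405, -0.1586, 1.4273) m
M0: Pc = R·M0+t = (-0.12409, -0.09554, +1.44081); u = 711.2·(-0.12409)/1.44081 + 337.8 = 276.5457, v = 627.0·(-0.09554)/1.44081 + 234.8 = 193.2220
M1: Pc = R·M1+t = (+0.09905, +0.00305, +1.38617); u = 711.2·(+0.09905)/1.38617 + 337.8 = 388.6198, v = 627.0·(+0.00305)/1.38617 + 234.8 = 236.1789
M2: Pc = R·M2+t = (+0.20509, -0.22166, +1.41379); u = 711.2·(+0.20509)/1.41379 + 337.8 = 440.9720, v = 627.0·(-0.22166)/1.41379 + 234.8 = 136.4978
M3: Pc = R·M3+t = (-0.01805, -0.32025, +1.46843); u = 711.2·(-0.01805)/1.46843 + 337.8 = 329.0575, v = 627.0·(-0.32025)/1.46843 + 234.8 = 98.0581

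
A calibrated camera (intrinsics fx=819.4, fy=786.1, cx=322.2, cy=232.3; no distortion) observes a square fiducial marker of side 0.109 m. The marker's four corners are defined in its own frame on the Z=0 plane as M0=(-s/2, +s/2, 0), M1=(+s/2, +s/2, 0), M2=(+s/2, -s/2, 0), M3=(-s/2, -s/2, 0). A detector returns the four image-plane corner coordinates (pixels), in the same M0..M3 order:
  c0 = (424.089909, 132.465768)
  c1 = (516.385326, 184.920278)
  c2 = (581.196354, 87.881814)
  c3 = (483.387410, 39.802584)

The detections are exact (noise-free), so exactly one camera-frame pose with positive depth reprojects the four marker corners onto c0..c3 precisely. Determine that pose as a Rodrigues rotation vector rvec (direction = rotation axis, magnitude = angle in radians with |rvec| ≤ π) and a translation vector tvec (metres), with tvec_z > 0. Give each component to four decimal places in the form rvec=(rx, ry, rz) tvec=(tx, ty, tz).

rvec=(0.0273, 0.4585, 0.5673) tvec=(0.1700, -0.1211, 0.7853)

Intrinsics K: fx=819.4, fy=786.1, cx=322.2, cy=232.3
Marker side s = 0.109 m; corners in marker frame (Z=0):
  M0 = (-0.0545, +0.0545, 0)
  M1 = (+0.0545, +0.0545, 0)
  M2 = (+0.0545, -0.0545, 0)
  M3 = (-0.0545, -0.0545, 0)
Detected image corners:
  c0 = (424.089909, 132.465768) px
  c1 = (516.385326, 184.920278) px
  c2 = (581.196354, 87.881814) px
  c3 = (483.387410, 39.802584) px
Planar DLT: solve 8×8 A·h = b for H (H[2,2]=1):
  H  [+609.14312 -473.28930 +499.58619]
  H  [+403.07422 +890.77065 +111.04130]
  H  [-0.52394 +0.19011 +1.00000]
B = K⁻¹H; ‖b₁‖=1.273414, ‖b₂‖=1.273414; λ = 2/(‖b₁‖+‖b₂‖) = 0.785291, sign → tz>0 ⇒ λ=+0.785291
r₁ = λ·B[:,0] = (+0.74557,+0.52425,-0.41145); r₂ = λ·B[:,1] = (-0.51229,+0.84574,+0.14929)
r₃ = r₁×r₂ = (+0.42624,+0.09947,+0.89912); SVD([r₁ r₂ r₃]) → R = UVᵀ:
  R  [+0.74557 -0.51229 +0.42624]
  R  [+0.52425 +0.84574 +0.09947]
  R  [-0.41145 +0.14929 +0.89912]
t = (+0.17000, -0.12113, +0.78529) m
tr R = 2.490435; θ = arccos((tr R − 1)/2) = 0.729936 rad = 41.822°
axis k = ((R−Rᵀ)₃₂, (R−Rᵀ)₁₃, (R−Rᵀ)₂₁) / (2 sinθ) = (+0.037352, +0.628118, +0.777221)
rvec = θ·k = (+0.027265, +0.458486, +0.567321)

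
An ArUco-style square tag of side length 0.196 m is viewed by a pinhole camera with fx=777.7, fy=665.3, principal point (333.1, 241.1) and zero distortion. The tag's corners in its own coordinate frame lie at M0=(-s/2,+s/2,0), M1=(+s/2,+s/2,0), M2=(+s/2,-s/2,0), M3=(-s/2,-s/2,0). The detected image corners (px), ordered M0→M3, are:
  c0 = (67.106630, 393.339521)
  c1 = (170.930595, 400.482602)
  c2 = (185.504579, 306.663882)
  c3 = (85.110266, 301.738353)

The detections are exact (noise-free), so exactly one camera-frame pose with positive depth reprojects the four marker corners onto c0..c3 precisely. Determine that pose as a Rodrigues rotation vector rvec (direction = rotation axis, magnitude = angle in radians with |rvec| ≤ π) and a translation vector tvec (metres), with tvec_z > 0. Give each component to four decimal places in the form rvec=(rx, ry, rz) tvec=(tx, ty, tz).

rvec=(-0.2760, 0.1492, 0.0611) tvec=(-0.3748, 0.2305, 1.4127)

Intrinsics K: fx=777.7, fy=665.3, cx=333.1, cy=241.1
Marker side s = 0.196 m; corners in marker frame (Z=0):
  M0 = (-0.0980, +0.0980, 0)
  M1 = (+0.0980, +0.0980, 0)
  M2 = (+0.0980, -0.0980, 0)
  M3 = (-0.0980, -0.0980, 0)
Detected image corners:
  c0 = (67.106630, 393.339521) px
  c1 = (170.930595, 400.482602) px
  c2 = (185.504579, 306.663882) px
  c3 = (85.110266, 301.738353) px
Planar DLT: solve 8×8 A·h = b for H (H[2,2]=1):
  H  [+506.84774 -107.21812 +126.76468]
  H  [-7.78869 +406.73796 +349.66562]
  H  [-0.10974 -0.18887 +1.00000]
B = K⁻¹H; ‖b₁‖=0.707853, ‖b₂‖=0.707853; λ = 2/(‖b₁‖+‖b₂‖) = 1.412722, sign → tz>0 ⇒ λ=+1.412722
r₁ = λ·B[:,0] = (+0.98711,+0.03965,-0.15504); r₂ = λ·B[:,1] = (-0.08048,+0.96038,-0.26683)
r₃ = r₁×r₂ = (+0.13832,+0.27587,+0.95119); SVD([r₁ r₂ r₃]) → R = UVᵀ:
  R  [+0.98711 -0.08048 +0.13832]
  R  [+0.03965 +0.96038 +0.27587]
  R  [-0.15504 -0.26683 +0.95119]
t = (-0.37482, +0.23053, +1.41272) m
tr R = 2.898683; θ = arccos((tr R − 1)/2) = 0.319662 rad = 18.315°
axis k = ((R−Rᵀ)₃₂, (R−Rᵀ)₁₃, (R−Rᵀ)₂₁) / (2 sinθ) = (-0.863485, +0.466757, +0.191133)
rvec = θ·k = (-0.276023, +0.149204, +0.061098)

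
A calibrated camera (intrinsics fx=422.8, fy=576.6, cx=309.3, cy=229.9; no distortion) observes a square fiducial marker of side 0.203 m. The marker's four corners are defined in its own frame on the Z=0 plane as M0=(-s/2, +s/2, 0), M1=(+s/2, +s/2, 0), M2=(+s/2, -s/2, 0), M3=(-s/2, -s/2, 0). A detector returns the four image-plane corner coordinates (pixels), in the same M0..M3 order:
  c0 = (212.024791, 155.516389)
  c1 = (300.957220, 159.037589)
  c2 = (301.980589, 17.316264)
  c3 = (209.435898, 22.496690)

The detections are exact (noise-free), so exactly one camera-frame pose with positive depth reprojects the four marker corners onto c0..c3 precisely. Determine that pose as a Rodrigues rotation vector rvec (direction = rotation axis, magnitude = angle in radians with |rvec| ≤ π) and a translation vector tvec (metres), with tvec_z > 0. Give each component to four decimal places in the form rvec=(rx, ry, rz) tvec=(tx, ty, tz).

Intrinsics K: fx=422.8, fy=576.6, cx=309.3, cy=229.9
Marker side s = 0.203 m; corners in marker frame (Z=0):
  M0 = (-0.1015, +0.1015, 0)
  M1 = (+0.1015, +0.1015, 0)
  M2 = (+0.1015, -0.1015, 0)
  M3 = (-0.1015, -0.1015, 0)
Detected image corners:
  c0 = (212.024791, 155.516389) px
  c1 = (300.957220, 159.037589) px
  c2 = (301.980589, 17.316264) px
  c3 = (209.435898, 22.496690) px
Planar DLT: solve 8×8 A·h = b for H (H[2,2]=1):
  H  [+367.20248 +55.04613 +254.67611]
  H  [-31.19216 +693.63677 +89.99068]
  H  [-0.31084 +0.19879 +1.00000]
B = K⁻¹H; ‖b₁‖=1.141267, ‖b₂‖=1.141267; λ = 2/(‖b₁‖+‖b₂‖) = 0.876219, sign → tz>0 ⇒ λ=+0.876219
r₁ = λ·B[:,0] = (+0.96025,+0.06120,-0.27236); r₂ = λ·B[:,1] = (-0.01334,+0.98462,+0.17418)
r₃ = r₁×r₂ = (+0.27883,-0.16362,+0.94630); SVD([r₁ r₂ r₃]) → R = UVᵀ:
  R  [+0.96025 -0.01334 +0.27883]
  R  [+0.06120 +0.98462 -0.16362]
  R  [-0.27236 +0.17418 +0.94630]
t = (-0.11320, -0.21261, +0.87622) m
tr R = 2.891167; θ = arccos((tr R − 1)/2) = 0.331413 rad = 18.989°
axis k = ((R−Rᵀ)₃₂, (R−Rᵀ)₁₃, (R−Rᵀ)₂₁) / (2 sinθ) = (+0.519092, +0.847008, +0.114542)
rvec = θ·k = (+0.172034, +0.280710, +0.037961)

rvec=(0.1720, 0.2807, 0.0380) tvec=(-0.1132, -0.2126, 0.8762)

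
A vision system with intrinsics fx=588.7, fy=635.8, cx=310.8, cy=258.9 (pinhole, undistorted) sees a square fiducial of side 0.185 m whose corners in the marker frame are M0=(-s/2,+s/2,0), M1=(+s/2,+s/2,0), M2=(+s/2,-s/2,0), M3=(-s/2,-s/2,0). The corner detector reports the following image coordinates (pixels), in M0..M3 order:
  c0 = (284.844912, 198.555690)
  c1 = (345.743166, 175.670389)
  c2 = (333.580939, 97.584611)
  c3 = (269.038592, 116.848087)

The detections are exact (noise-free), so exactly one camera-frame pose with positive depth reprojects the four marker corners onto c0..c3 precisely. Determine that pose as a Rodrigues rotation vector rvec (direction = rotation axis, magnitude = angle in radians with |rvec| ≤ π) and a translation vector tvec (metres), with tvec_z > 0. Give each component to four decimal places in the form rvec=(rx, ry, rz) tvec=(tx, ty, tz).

rvec=(0.3046, -0.5265, -0.2809) tvec=(-0.0035, -0.2522, 1.4429)

Intrinsics K: fx=588.7, fy=635.8, cx=310.8, cy=258.9
Marker side s = 0.185 m; corners in marker frame (Z=0):
  M0 = (-0.0925, +0.0925, 0)
  M1 = (+0.0925, +0.0925, 0)
  M2 = (+0.0925, -0.0925, 0)
  M3 = (-0.0925, -0.0925, 0)
Detected image corners:
  c0 = (284.844912, 198.555690) px
  c1 = (345.743166, 175.670389) px
  c2 = (333.580939, 97.584611) px
  c3 = (269.038592, 116.848087) px
Planar DLT: solve 8×8 A·h = b for H (H[2,2]=1):
  H  [+434.27482 +150.84709 +309.35864]
  H  [-68.56615 +467.65115 +147.76825]
  H  [+0.30966 +0.24501 +1.00000]
B = K⁻¹H; ‖b₁‖=0.693054, ‖b₂‖=0.693054; λ = 2/(‖b₁‖+‖b₂‖) = 1.442889, sign → tz>0 ⇒ λ=+1.442889
r₁ = λ·B[:,0] = (+0.82851,-0.33755,+0.44681); r₂ = λ·B[:,1] = (+0.18308,+0.91733,+0.35353)
r₃ = r₁×r₂ = (-0.52920,-0.21110,+0.82181); SVD([r₁ r₂ r₃]) → R = UVᵀ:
  R  [+0.82851 +0.18308 -0.52920]
  R  [-0.33755 +0.91733 -0.21110]
  R  [+0.44681 +0.35353 +0.82181]
t = (-0.00353, -0.25220, +1.44289) m
tr R = 2.567655; θ = arccos((tr R − 1)/2) = 0.669990 rad = 38.388°
axis k = ((R−Rᵀ)₃₂, (R−Rᵀ)₁₃, (R−Rᵀ)₂₁) / (2 sinθ) = (+0.454629, -0.785866, -0.419198)
rvec = θ·k = (+0.304597, -0.526523, -0.280858)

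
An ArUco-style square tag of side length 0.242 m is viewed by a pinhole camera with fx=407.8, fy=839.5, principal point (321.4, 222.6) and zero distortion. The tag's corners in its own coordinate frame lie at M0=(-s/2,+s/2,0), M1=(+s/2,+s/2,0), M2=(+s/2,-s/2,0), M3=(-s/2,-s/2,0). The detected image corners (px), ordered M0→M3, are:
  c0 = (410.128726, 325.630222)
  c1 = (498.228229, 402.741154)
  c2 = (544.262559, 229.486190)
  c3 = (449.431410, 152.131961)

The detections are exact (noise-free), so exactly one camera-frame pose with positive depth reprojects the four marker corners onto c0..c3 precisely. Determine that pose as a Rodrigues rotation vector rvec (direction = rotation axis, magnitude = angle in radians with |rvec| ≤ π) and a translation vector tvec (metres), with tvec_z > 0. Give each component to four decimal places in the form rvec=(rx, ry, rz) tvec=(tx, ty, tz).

Intrinsics K: fx=407.8, fy=839.5, cx=321.4, cy=222.6
Marker side s = 0.242 m; corners in marker frame (Z=0):
  M0 = (-0.1210, +0.1210, 0)
  M1 = (+0.1210, +0.1210, 0)
  M2 = (+0.1210, -0.1210, 0)
  M3 = (-0.1210, -0.1210, 0)
Detected image corners:
  c0 = (410.128726, 325.630222) px
  c1 = (498.228229, 402.741154) px
  c2 = (544.262559, 229.486190) px
  c3 = (449.431410, 152.131961) px
Planar DLT: solve 8×8 A·h = b for H (H[2,2]=1):
  H  [+326.47489 -55.33746 +474.26283]
  H  [+289.33390 +786.93351 +279.66038]
  H  [-0.10737 +0.25404 +1.00000]
B = K⁻¹H; ‖b₁‖=0.966599, ‖b₂‖=0.966599; λ = 2/(‖b₁‖+‖b₂‖) = 1.034555, sign → tz>0 ⇒ λ=+1.034555
r₁ = λ·B[:,0] = (+0.91578,+0.38601,-0.11108); r₂ = λ·B[:,1] = (-0.34752,+0.90009,+0.26282)
r₃ = r₁×r₂ = (+0.20143,-0.20208,+0.95843); SVD([r₁ r₂ r₃]) → R = UVᵀ:
  R  [+0.91578 -0.34752 +0.20143]
  R  [+0.38601 +0.90009 -0.20208]
  R  [-0.11108 +0.26282 +0.95843]
t = (+0.38780, +0.07032, +1.03456) m
tr R = 2.774301; θ = arccos((tr R − 1)/2) = 0.479663 rad = 27.483°
axis k = ((R−Rᵀ)₃₂, (R−Rᵀ)₁₃, (R−Rᵀ)₂₁) / (2 sinθ) = (+0.503702, +0.338587, +0.794760)
rvec = θ·k = (+0.241607, +0.162408, +0.381217)

rvec=(0.2416, 0.1624, 0.3812) tvec=(0.3878, 0.0703, 1.0346)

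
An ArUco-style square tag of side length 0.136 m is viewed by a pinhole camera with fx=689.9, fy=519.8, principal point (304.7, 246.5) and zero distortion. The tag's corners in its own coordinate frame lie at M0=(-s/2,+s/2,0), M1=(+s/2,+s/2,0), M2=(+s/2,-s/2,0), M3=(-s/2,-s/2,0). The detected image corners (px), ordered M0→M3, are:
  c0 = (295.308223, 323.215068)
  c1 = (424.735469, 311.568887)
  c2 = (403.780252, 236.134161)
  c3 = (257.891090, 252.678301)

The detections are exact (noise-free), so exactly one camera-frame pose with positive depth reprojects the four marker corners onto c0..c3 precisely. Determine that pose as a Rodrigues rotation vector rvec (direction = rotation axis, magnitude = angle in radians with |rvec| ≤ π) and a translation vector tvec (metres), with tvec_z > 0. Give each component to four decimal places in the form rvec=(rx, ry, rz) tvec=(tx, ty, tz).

Intrinsics K: fx=689.9, fy=519.8, cx=304.7, cy=246.5
Marker side s = 0.136 m; corners in marker frame (Z=0):
  M0 = (-0.0680, +0.0680, 0)
  M1 = (+0.0680, +0.0680, 0)
  M2 = (+0.0680, -0.0680, 0)
  M3 = (-0.0680, -0.0680, 0)
Detected image corners:
  c0 = (295.308223, 323.215068) px
  c1 = (424.735469, 311.568887) px
  c2 = (403.780252, 236.134161) px
  c3 = (257.891090, 252.678301) px
Planar DLT: solve 8×8 A·h = b for H (H[2,2]=1):
  H  [+900.90843 +542.39048 +344.91160]
  H  [-189.81533 +801.79112 +283.39368]
  H  [-0.31090 +0.94522 +1.00000]
B = K⁻¹H; ‖b₁‖=1.492245, ‖b₂‖=1.492245; λ = 2/(‖b₁‖+‖b₂‖) = 0.670131, sign → tz>0 ⇒ λ=+0.670131
r₁ = λ·B[:,0] = (+0.96711,-0.14591,-0.20834); r₂ = λ·B[:,1] = (+0.24709,+0.73329,+0.63342)
r₃ = r₁×r₂ = (+0.06036,-0.66407,+0.74523); SVD([r₁ r₂ r₃]) → R = UVᵀ:
  R  [+0.96711 +0.24709 +0.06036]
  R  [-0.14591 +0.73329 -0.66407]
  R  [-0.20834 +0.63342 +0.74523]
t = (+0.03906, +0.04756, +0.67013) m
tr R = 2.445636; θ = arccos((tr R − 1)/2) = 0.762925 rad = 43.712°
axis k = ((R−Rᵀ)₃₂, (R−Rᵀ)₁₃, (R−Rᵀ)₂₁) / (2 sinθ) = (+0.938799, +0.194417, -0.284357)
rvec = θ·k = (+0.716233, +0.148326, -0.216943)

rvec=(0.7162, 0.1483, -0.2169) tvec=(0.0391, 0.0476, 0.6701)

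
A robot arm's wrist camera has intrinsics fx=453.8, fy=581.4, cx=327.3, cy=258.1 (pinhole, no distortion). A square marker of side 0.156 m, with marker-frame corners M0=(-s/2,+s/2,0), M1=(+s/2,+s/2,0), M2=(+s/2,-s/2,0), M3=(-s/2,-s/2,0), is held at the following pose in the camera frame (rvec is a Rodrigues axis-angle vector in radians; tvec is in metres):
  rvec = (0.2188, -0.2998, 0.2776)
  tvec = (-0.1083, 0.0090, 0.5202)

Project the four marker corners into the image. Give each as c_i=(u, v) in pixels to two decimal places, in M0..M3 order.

Intrinsics K: fx=453.8, fy=581.4, cx=327.3, cy=258.1
Marker side s = 0.156 m; corners in marker frame (Z=0):
  M0 = (-0.0780, +0.0780, 0)
  M1 = (+0.0780, +0.0780, 0)
  M2 = (+0.0780, -0.0780, 0)
  M3 = (-0.0780, -0.0780, 0)
rvec = (0.2188, -0.2998, 0.2776), |rvec| = θ = 0.46348 rad = 26.556°
Rodrigues: sinθ=0.44707, 1−cosθ=0.10550; R = I + sinθ·[k]× + (1−cosθ)·[k]×²:
    [+0.91801 -0.29998 -0.25935]
    [+0.23555 +0.93864 -0.25192]
    [+0.31901 +0.17018 +0.93235]
t = (-0.1083, 0.0090, 0.5202) m
M0: Pc = R·M0+t = (-0.20330, +0.06384, +0.50859); u = 453.8·(-0.20330)/0.50859 + 327.3 = 145.8985, v = 581.4·(+0.06384)/0.50859 + 258.1 = 331.0804
M1: Pc = R·M1+t = (-0.06009, +0.10059, +0.55836); u = 453.8·(-0.06009)/0.55836 + 327.3 = 278.4594, v = 581.4·(+0.10059)/0.55836 + 258.1 = 362.8384
M2: Pc = R·M2+t = (-0.01330, -0.04584, +0.53181); u = 453.8·(-0.01330)/0.53181 + 327.3 = 315.9540, v = 581.4·(-0.04584)/0.53181 + 258.1 = 207.9843
M3: Pc = R·M3+t = (-0.15651, -0.08259, +0.48204); u = 453.8·(-0.15651)/0.48204 + 327.3 = 179.9635, v = 581.4·(-0.08259)/0.48204 + 258.1 = 158.4903

c0=(145.90, 331.08) c1=(278.46, 362.84) c2=(315.95, 207.98) c3=(179.96, 158.49)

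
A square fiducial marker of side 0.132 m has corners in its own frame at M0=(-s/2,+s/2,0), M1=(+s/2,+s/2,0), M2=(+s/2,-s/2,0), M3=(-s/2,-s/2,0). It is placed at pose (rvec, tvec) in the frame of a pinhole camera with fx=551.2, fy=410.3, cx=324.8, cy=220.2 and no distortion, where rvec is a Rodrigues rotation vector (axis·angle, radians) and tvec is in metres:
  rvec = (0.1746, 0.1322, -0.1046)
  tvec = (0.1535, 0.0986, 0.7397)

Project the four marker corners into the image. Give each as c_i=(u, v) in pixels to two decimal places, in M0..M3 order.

Intrinsics K: fx=551.2, fy=410.3, cx=324.8, cy=220.2
Marker side s = 0.132 m; corners in marker frame (Z=0):
  M0 = (-0.0660, +0.0660, 0)
  M1 = (+0.0660, +0.0660, 0)
  M2 = (+0.0660, -0.0660, 0)
  M3 = (-0.0660, -0.0660, 0)
rvec = (0.1746, 0.1322, -0.1046), |rvec| = θ = 0.24270 rad = 13.906°
Rodrigues: sinθ=0.24032, 1−cosθ=0.02931; R = I + sinθ·[k]× + (1−cosθ)·[k]×²:
    [+0.98586 +0.11506 +0.12182]
    [-0.09209 +0.97939 -0.17977]
    [-0.13999 +0.16601 +0.97614]
t = (0.1535, 0.0986, 0.7397) m
M0: Pc = R·M0+t = (+0.09603, +0.16932, +0.75990); u = 551.2·(+0.09603)/0.75990 + 324.8 = 394.4545, v = 410.3·(+0.16932)/0.75990 + 220.2 = 311.6217
M1: Pc = R·M1+t = (+0.22616, +0.15716, +0.74142); u = 551.2·(+0.22616)/0.74142 + 324.8 = 492.9372, v = 410.3·(+0.15716)/0.74142 + 220.2 = 307.1732
M2: Pc = R·M2+t = (+0.21097, +0.02788, +0.71950); u = 551.2·(+0.21097)/0.71950 + 324.8 = 486.4228, v = 410.3·(+0.02788)/0.71950 + 220.2 = 236.1000
M3: Pc = R·M3+t = (+0.08084, +0.04004, +0.73798); u = 551.2·(+0.08084)/0.73798 + 324.8 = 385.1789, v = 410.3·(+0.04004)/0.73798 + 220.2 = 242.4604

c0=(394.45, 311.62) c1=(492.94, 307.17) c2=(486.42, 236.10) c3=(385.18, 242.46)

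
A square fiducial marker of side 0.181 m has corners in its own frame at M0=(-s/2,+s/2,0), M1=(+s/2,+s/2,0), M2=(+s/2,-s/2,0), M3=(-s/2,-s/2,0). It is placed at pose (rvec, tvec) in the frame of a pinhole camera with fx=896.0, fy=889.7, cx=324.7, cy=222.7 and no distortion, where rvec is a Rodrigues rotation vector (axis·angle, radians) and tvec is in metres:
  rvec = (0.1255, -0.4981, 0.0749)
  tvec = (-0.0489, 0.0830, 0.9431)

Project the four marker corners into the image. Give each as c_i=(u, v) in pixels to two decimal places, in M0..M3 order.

c0=(189.22, 387.99) c1=(343.71, 380.19) c2=(361.02, 220.11) c3=(205.02, 212.44)

Intrinsics K: fx=896.0, fy=889.7, cx=324.7, cy=222.7
Marker side s = 0.181 m; corners in marker frame (Z=0):
  M0 = (-0.0905, +0.0905, 0)
  M1 = (+0.0905, +0.0905, 0)
  M2 = (+0.0905, -0.0905, 0)
  M3 = (-0.0905, -0.0905, 0)
rvec = (0.1255, -0.4981, 0.0749), |rvec| = θ = 0.51910 rad = 29.742°
Rodrigues: sinθ=0.49610, 1−cosθ=0.13173; R = I + sinθ·[k]× + (1−cosθ)·[k]×²:
    [+0.87597 -0.10214 -0.47143]
    [+0.04102 +0.98956 -0.13818]
    [+0.48062 +0.10170 +0.87101]
t = (-0.0489, 0.0830, 0.9431) m
M0: Pc = R·M0+t = (-0.13742, +0.16884, +0.90881); u = 896.0·(-0.13742)/0.90881 + 324.7 = 189.2178, v = 889.7·(+0.16884)/0.90881 + 222.7 = 387.9927
M1: Pc = R·M1+t = (+0.02113, +0.17627, +0.99580); u = 896.0·(+0.02113)/0.99580 + 324.7 = 343.7134, v = 889.7·(+0.17627)/0.99580 + 222.7 = 380.1864
M2: Pc = R·M2+t = (+0.03962, -0.00284, +0.97739); u = 896.0·(+0.03962)/0.97739 + 324.7 = 361.0195, v = 889.7·(-0.00284)/0.97739 + 222.7 = 220.1125
M3: Pc = R·M3+t = (-0.11893, -0.01027, +0.89040); u = 896.0·(-0.11893)/0.89040 + 324.7 = 205.0208, v = 889.7·(-0.01027)/0.89040 + 222.7 = 212.4407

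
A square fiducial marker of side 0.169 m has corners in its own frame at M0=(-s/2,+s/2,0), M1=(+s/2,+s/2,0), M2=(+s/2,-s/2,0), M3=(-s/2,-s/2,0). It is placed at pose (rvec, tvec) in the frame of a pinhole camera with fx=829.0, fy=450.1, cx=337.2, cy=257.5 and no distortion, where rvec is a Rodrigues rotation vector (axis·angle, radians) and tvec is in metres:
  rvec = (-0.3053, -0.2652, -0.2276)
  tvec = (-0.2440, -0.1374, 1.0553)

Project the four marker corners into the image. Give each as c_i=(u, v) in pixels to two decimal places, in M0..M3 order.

Intrinsics K: fx=829.0, fy=450.1, cx=337.2, cy=257.5
Marker side s = 0.169 m; corners in marker frame (Z=0):
  M0 = (-0.0845, +0.0845, 0)
  M1 = (+0.0845, +0.0845, 0)
  M2 = (+0.0845, -0.0845, 0)
  M3 = (-0.0845, -0.0845, 0)
rvec = (-0.3053, -0.2652, -0.2276), |rvec| = θ = 0.46405 rad = 26.588°
Rodrigues: sinθ=0.44757, 1−cosθ=0.10575; R = I + sinθ·[k]× + (1−cosθ)·[k]×²:
    [+0.94002 +0.25928 -0.22166]
    [-0.17976 +0.92879 +0.32410]
    [+0.28991 -0.26482 +0.91969]
t = (-0.2440, -0.1374, 1.0553) m
M0: Pc = R·M0+t = (-0.30152, -0.04373, +1.00843); u = 829.0·(-0.30152)/1.00843 + 337.2 = 89.3262, v = 450.1·(-0.04373)/1.00843 + 257.5 = 237.9825
M1: Pc = R·M1+t = (-0.14266, -0.07411, +1.05742); u = 829.0·(-0.14266)/1.05742 + 337.2 = 225.3577, v = 450.1·(-0.07411)/1.05742 + 257.5 = 225.9557
M2: Pc = R·M2+t = (-0.18648, -0.23107, +1.10217); u = 829.0·(-0.18648)/1.10217 + 337.2 = 196.9411, v = 450.1·(-0.23107)/1.10217 + 257.5 = 163.1361
M3: Pc = R·M3+t = (-0.34534, -0.20069, +1.05318); u = 829.0·(-0.34534)/1.05318 + 337.2 = 65.3683, v = 450.1·(-0.20069)/1.05318 + 257.5 = 171.7294

c0=(89.33, 237.98) c1=(225.36, 225.96) c2=(196.94, 163.14) c3=(65.37, 171.73)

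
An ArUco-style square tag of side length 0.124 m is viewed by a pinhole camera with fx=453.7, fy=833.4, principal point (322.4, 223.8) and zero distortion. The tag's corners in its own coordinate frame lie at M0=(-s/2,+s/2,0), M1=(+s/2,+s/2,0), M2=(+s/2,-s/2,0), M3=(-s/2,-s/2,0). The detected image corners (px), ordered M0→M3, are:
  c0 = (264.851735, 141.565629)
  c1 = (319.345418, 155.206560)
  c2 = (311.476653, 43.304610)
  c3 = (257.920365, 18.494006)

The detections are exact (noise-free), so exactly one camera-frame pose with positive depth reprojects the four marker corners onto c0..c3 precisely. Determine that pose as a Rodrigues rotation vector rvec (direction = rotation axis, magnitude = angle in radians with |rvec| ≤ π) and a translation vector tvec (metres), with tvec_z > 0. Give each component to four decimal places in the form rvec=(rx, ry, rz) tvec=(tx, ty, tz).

Intrinsics K: fx=453.7, fy=833.4, cx=322.4, cy=223.8
Marker side s = 0.124 m; corners in marker frame (Z=0):
  M0 = (-0.0620, +0.0620, 0)
  M1 = (+0.0620, +0.0620, 0)
  M2 = (+0.0620, -0.0620, 0)
  M3 = (-0.0620, -0.0620, 0)
Detected image corners:
  c0 = (264.851735, 141.565629) px
  c1 = (319.345418, 155.206560) px
  c2 = (311.476653, 43.304610) px
  c3 = (257.920365, 18.494006) px
Planar DLT: solve 8×8 A·h = b for H (H[2,2]=1):
  H  [+668.56916 -12.39522 +289.69380]
  H  [+228.15154 +922.75733 +89.21152]
  H  [+0.80771 -0.25056 +1.00000]
B = K⁻¹H; ‖b₁‖=1.210359, ‖b₂‖=1.210359; λ = 2/(‖b₁‖+‖b₂‖) = 0.826201, sign → tz>0 ⇒ λ=+0.826201
r₁ = λ·B[:,0] = (+0.74328,+0.04698,+0.66733); r₂ = λ·B[:,1] = (+0.12453,+0.97038,-0.20702)
r₃ = r₁×r₂ = (-0.65729,+0.23698,+0.71541); SVD([r₁ r₂ r₃]) → R = UVᵀ:
  R  [+0.74328 +0.12453 -0.65729]
  R  [+0.04698 +0.97038 +0.23698]
  R  [+0.66733 -0.20702 +0.71541]
t = (-0.05956, -0.13343, +0.82620) m
tr R = 2.429067; θ = arccos((tr R − 1)/2) = 0.774839 rad = 44.395°
axis k = ((R−Rᵀ)₃₂, (R−Rᵀ)₁₃, (R−Rᵀ)₂₁) / (2 sinθ) = (-0.317319, -0.946697, -0.055430)
rvec = θ·k = (-0.245871, -0.733538, -0.042949)

rvec=(-0.2459, -0.7335, -0.0429) tvec=(-0.0596, -0.1334, 0.8262)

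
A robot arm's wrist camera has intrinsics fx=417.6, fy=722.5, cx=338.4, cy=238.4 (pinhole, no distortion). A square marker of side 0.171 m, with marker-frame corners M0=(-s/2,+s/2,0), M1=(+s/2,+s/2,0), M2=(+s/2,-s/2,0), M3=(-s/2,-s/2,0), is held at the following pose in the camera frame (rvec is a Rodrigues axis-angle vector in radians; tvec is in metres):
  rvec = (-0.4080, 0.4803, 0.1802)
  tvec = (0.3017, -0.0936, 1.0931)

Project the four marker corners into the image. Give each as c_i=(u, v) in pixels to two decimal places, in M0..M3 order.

Intrinsics K: fx=417.6, fy=722.5, cx=338.4, cy=238.4
Marker side s = 0.171 m; corners in marker frame (Z=0):
  M0 = (-0.0855, +0.0855, 0)
  M1 = (+0.0855, +0.0855, 0)
  M2 = (+0.0855, -0.0855, 0)
  M3 = (-0.0855, -0.0855, 0)
rvec = (-0.4080, 0.4803, 0.1802), |rvec| = θ = 0.65546 rad = 37.555°
Rodrigues: sinθ=0.60952, 1−cosθ=0.20723; R = I + sinθ·[k]× + (1−cosθ)·[k]×²:
    [+0.87306 -0.26209 +0.41118]
    [+0.07305 +0.90404 +0.42115]
    [-0.48210 -0.33766 +0.80843]
t = (0.3017, -0.0936, 1.0931) m
M0: Pc = R·M0+t = (+0.20464, -0.02255, +1.10545); u = 417.6·(+0.20464)/1.10545 + 338.4 = 415.7073, v = 722.5·(-0.02255)/1.10545 + 238.4 = 223.6618
M1: Pc = R·M1+t = (+0.35394, -0.01006, +1.02301); u = 417.6·(+0.35394)/1.02301 + 338.4 = 482.8799, v = 722.5·(-0.01006)/1.02301 + 238.4 = 231.2960
M2: Pc = R·M2+t = (+0.39876, -0.16465, +1.08075); u = 417.6·(+0.39876)/1.08075 + 338.4 = 492.4787, v = 722.5·(-0.16465)/1.08075 + 238.4 = 128.3286
M3: Pc = R·M3+t = (+0.24946, -0.17714, +1.16319); u = 417.6·(+0.24946)/1.16319 + 338.4 = 427.9601, v = 722.5·(-0.17714)/1.16319 + 238.4 = 128.3710

c0=(415.71, 223.66) c1=(482.88, 231.30) c2=(492.48, 128.33) c3=(427.96, 128.37)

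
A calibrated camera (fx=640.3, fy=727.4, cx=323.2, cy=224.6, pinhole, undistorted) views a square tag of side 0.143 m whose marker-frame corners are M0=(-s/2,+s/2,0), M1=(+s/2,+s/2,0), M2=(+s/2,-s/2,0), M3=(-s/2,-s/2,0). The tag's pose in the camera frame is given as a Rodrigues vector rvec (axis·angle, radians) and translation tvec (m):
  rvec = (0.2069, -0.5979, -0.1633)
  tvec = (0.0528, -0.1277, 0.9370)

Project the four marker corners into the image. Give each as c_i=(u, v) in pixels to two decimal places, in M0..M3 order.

Intrinsics K: fx=640.3, fy=727.4, cx=323.2, cy=224.6
Marker side s = 0.143 m; corners in marker frame (Z=0):
  M0 = (-0.0715, +0.0715, 0)
  M1 = (+0.0715, +0.0715, 0)
  M2 = (+0.0715, -0.0715, 0)
  M3 = (-0.0715, -0.0715, 0)
rvec = (0.2069, -0.5979, -0.1633), |rvec| = θ = 0.65342 rad = 37.438°
Rodrigues: sinθ=0.60791, 1−cosθ=0.20599; R = I + sinθ·[k]× + (1−cosθ)·[k]×²:
    [+0.81466 +0.09224 -0.57255]
    [-0.21161 +0.96648 -0.14538]
    [+0.53995 +0.23959 +0.80687]
t = (0.0528, -0.1277, 0.9370) m
M0: Pc = R·M0+t = (+0.00115, -0.04347, +0.91552); u = 640.3·(+0.00115)/0.91552 + 323.2 = 324.0022, v = 727.4·(-0.04347)/0.91552 + 224.6 = 190.0650
M1: Pc = R·M1+t = (+0.11764, -0.07373, +0.99274); u = 640.3·(+0.11764)/0.99274 + 323.2 = 399.0783, v = 727.4·(-0.07373)/0.99274 + 224.6 = 170.5790
M2: Pc = R·M2+t = (+0.10445, -0.21193, +0.95848); u = 640.3·(+0.10445)/0.95848 + 323.2 = 392.9788, v = 727.4·(-0.21193)/0.95848 + 224.6 = 63.7609
M3: Pc = R·M3+t = (-0.01204, -0.18167, +0.88126); u = 640.3·(-0.01204)/0.88126 + 323.2 = 314.4494, v = 727.4·(-0.18167)/0.88126 + 224.6 = 74.6455

c0=(324.00, 190.07) c1=(399.08, 170.58) c2=(392.98, 63.76) c3=(314.45, 74.65)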